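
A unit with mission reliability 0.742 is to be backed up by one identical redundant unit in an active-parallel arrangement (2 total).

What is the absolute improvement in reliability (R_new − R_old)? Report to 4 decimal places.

R_before = 0.742
R_after = 1 − (1 − 0.742)^2 = 0.9334
ΔR = 0.9334 − 0.742 = 0.1914

0.1914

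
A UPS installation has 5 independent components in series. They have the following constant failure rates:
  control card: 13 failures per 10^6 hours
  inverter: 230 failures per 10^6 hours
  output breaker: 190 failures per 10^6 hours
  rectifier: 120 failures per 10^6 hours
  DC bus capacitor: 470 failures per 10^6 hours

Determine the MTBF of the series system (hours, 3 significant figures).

Series of exponential components: λ_sys = Σ λ_i
λ_sys = 0.000013 + 0.00023 + 0.00019 + 0.00012 + 0.00047 = 1.0230e-03 /h
MTBF = 1 / λ_sys = 978 h

978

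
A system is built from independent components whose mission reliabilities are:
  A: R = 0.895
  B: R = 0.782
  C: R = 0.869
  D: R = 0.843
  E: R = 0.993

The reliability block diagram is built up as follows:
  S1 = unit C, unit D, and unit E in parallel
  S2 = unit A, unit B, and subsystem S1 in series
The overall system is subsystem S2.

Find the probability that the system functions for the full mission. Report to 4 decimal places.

Parallel (C, D, and E): 1 − (1 − 0.869000)(1 − 0.843000)(1 − 0.993000) = 0.999856
Series (A, B, and [0.999856]): 0.895000 × 0.782000 × 0.999856 = 0.6998

0.6998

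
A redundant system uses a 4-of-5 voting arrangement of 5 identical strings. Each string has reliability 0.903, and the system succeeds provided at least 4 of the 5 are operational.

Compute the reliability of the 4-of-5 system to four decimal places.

R = Σ_{i=4}^{5} C(5,i) p^i (1−p)^{5−i} with p = 0.903
C(5,4)·0.903^4·0.097^1 = 0.322473
C(5,5)·0.903^5·0.097^0 = 0.600397
Sum = 0.9229

0.9229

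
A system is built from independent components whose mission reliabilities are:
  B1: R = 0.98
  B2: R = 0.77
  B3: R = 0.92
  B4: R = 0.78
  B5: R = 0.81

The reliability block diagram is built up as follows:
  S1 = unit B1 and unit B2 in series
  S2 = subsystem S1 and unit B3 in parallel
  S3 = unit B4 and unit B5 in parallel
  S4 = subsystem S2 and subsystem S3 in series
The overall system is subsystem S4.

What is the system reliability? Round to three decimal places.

Series (B1 and B2): 0.98000 × 0.77000 = 0.75460
Parallel ([0.75460] and B3): 1 − (1 − 0.75460)(1 − 0.92000) = 0.98037
Parallel (B4 and B5): 1 − (1 − 0.78000)(1 − 0.81000) = 0.95820
Series ([0.98037] and [0.95820]): 0.98037 × 0.95820 = 0.939

0.939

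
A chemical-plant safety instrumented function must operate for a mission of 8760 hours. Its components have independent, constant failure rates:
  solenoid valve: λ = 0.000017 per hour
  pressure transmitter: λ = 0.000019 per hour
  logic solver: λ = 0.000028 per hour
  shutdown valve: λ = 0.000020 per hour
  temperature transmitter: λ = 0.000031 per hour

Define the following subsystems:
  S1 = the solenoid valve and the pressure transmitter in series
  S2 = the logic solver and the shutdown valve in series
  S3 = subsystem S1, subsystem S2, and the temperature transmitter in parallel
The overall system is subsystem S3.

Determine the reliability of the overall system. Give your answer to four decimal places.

R(solenoid valve) = exp(−0.000017 × 8760) = 0.861638
R(pressure transmitter) = exp(−0.000019 × 8760) = 0.846674
R(logic solver) = exp(−0.000028 × 8760) = 0.782485
R(shutdown valve) = exp(−0.000020 × 8760) = 0.839289
R(temperature transmitter) = exp(−0.000031 × 8760) = 0.762190
Series (solenoid valve and pressure transmitter): 0.861638 × 0.846674 = 0.729526
Series (logic solver and shutdown valve): 0.782485 × 0.839289 = 0.656731
Parallel ([0.729526], [0.656731], and temperature transmitter): 1 − (1 − 0.729526)(1 − 0.656731)(1 − 0.762190) = 0.9779

0.9779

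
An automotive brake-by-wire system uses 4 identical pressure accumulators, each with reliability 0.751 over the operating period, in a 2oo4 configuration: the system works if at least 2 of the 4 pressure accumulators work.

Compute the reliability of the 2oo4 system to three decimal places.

R = Σ_{i=2}^{4} C(4,i) p^i (1−p)^{4−i} with p = 0.751
C(4,2)·0.751^2·0.249^2 = 0.20981
C(4,3)·0.751^3·0.249^1 = 0.42187
C(4,4)·0.751^4·0.249^0 = 0.31810
Sum = 0.950

0.950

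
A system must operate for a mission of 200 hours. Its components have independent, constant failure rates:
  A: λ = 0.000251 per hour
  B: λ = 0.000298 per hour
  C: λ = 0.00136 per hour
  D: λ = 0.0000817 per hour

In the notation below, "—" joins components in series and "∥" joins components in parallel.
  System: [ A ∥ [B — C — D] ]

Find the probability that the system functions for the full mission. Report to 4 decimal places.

R(A) = exp(−0.000251 × 200) = 0.951039
R(B) = exp(−0.000298 × 200) = 0.942141
R(C) = exp(−0.00136 × 200) = 0.761854
R(D) = exp(−0.0000817 × 200) = 0.983793
Series (B, C, and D): 0.942141 × 0.761854 × 0.983793 = 0.706141
Parallel (A and [0.706141]): 1 − (1 − 0.951039)(1 − 0.706141) = 0.9856

0.9856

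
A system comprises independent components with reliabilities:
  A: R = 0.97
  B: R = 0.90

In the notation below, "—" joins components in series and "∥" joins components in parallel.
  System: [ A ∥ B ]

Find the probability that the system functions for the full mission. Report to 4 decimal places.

Parallel (A and B): 1 − (1 − 0.970000)(1 − 0.900000) = 0.9970

0.9970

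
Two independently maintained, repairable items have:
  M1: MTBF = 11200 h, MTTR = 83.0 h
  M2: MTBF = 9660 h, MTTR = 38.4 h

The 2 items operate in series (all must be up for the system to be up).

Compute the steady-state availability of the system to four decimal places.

0.9887

A(M1) = MTBF/(MTBF+MTTR) = 11200/(11200+83.0) = 0.992644
A(M2) = MTBF/(MTBF+MTTR) = 9660/(9660+38.4) = 0.996041
Series availability: 0.992644 × 0.996041 = 0.9887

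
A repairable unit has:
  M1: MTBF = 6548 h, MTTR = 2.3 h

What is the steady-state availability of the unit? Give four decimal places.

0.9996

A(M1) = MTBF/(MTBF+MTTR) = 6548/(6548+2.3) = 0.9996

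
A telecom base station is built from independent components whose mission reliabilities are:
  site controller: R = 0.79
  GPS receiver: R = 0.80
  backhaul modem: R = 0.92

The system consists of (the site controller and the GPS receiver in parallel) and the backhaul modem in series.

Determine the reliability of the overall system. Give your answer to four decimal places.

0.8814

Parallel (site controller and GPS receiver): 1 − (1 − 0.790000)(1 − 0.800000) = 0.958000
Series ([0.958000] and backhaul modem): 0.958000 × 0.920000 = 0.8814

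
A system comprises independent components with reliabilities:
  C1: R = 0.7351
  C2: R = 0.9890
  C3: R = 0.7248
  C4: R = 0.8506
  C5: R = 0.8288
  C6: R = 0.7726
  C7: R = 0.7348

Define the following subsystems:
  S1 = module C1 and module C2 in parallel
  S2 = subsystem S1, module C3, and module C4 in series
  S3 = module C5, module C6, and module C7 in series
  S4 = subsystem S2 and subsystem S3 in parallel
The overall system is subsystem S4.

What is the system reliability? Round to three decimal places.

Parallel (C1 and C2): 1 − (1 − 0.73510)(1 − 0.98900) = 0.99709
Series ([0.99709], C3, and C4): 0.99709 × 0.72480 × 0.85060 = 0.61472
Series (C5, C6, and C7): 0.82880 × 0.77260 × 0.73480 = 0.47052
Parallel ([0.61472] and [0.47052]): 1 − (1 − 0.61472)(1 − 0.47052) = 0.796

0.796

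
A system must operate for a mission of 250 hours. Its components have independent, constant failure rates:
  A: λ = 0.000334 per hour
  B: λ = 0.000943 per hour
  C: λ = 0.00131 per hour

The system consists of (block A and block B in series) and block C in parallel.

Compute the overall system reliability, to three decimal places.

R(A) = exp(−0.000334 × 250) = 0.91989
R(B) = exp(−0.000943 × 250) = 0.78998
R(C) = exp(−0.00131 × 250) = 0.72072
Series (A and B): 0.91989 × 0.78998 = 0.72669
Parallel ([0.72669] and C): 1 − (1 − 0.72669)(1 − 0.72072) = 0.924

0.924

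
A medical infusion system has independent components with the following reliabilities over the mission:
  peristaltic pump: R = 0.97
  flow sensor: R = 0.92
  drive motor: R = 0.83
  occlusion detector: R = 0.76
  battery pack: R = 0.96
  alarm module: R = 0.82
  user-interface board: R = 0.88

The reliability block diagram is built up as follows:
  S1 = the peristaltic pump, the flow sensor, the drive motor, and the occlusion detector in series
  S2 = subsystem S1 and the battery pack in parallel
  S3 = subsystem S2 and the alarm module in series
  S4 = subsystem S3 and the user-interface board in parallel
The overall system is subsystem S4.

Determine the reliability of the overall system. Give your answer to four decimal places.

Series (peristaltic pump, flow sensor, drive motor, and occlusion detector): 0.970000 × 0.920000 × 0.830000 × 0.760000 = 0.562926
Parallel ([0.562926] and battery pack): 1 − (1 − 0.562926)(1 − 0.960000) = 0.982517
Series ([0.982517] and alarm module): 0.982517 × 0.820000 = 0.805664
Parallel ([0.805664] and user-interface board): 1 − (1 − 0.805664)(1 − 0.880000) = 0.9767

0.9767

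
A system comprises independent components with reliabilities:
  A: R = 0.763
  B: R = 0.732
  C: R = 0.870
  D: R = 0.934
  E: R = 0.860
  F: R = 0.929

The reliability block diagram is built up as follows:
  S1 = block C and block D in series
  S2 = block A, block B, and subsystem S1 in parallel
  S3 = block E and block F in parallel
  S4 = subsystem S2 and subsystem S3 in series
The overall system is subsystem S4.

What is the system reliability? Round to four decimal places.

Series (C and D): 0.870000 × 0.934000 = 0.812580
Parallel (A, B, and [0.812580]): 1 − (1 − 0.763000)(1 − 0.732000)(1 − 0.812580) = 0.988096
Parallel (E and F): 1 − (1 − 0.860000)(1 − 0.929000) = 0.990060
Series ([0.988096] and [0.990060]): 0.988096 × 0.990060 = 0.9783

0.9783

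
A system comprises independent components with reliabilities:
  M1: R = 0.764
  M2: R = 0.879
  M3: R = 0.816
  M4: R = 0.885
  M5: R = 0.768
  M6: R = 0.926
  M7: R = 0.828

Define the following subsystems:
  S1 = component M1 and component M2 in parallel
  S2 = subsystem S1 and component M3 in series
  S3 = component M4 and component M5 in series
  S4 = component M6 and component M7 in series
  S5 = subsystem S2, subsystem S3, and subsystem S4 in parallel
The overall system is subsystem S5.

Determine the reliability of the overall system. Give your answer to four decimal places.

0.9845

Parallel (M1 and M2): 1 − (1 − 0.764000)(1 − 0.879000) = 0.971444
Series ([0.971444] and M3): 0.971444 × 0.816000 = 0.792698
Series (M4 and M5): 0.885000 × 0.768000 = 0.679680
Series (M6 and M7): 0.926000 × 0.828000 = 0.766728
Parallel ([0.792698], [0.679680], and [0.766728]): 1 − (1 − 0.792698)(1 − 0.679680)(1 − 0.766728) = 0.9845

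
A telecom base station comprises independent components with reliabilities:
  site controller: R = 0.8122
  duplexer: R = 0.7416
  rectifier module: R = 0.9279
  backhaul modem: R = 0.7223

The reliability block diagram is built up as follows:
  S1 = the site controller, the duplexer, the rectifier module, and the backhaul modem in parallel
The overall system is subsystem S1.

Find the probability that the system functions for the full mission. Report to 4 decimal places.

0.9990

Parallel (site controller, duplexer, rectifier module, and backhaul modem): 1 − (1 − 0.812200)(1 − 0.741600)(1 − 0.927900)(1 − 0.722300) = 0.9990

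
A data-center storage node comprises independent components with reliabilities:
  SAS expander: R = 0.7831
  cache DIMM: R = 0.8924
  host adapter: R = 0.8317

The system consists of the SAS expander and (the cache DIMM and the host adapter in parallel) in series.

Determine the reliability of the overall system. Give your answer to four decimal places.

Parallel (cache DIMM and host adapter): 1 − (1 − 0.892400)(1 − 0.831700) = 0.981891
Series (SAS expander and [0.981891]): 0.783100 × 0.981891 = 0.7689

0.7689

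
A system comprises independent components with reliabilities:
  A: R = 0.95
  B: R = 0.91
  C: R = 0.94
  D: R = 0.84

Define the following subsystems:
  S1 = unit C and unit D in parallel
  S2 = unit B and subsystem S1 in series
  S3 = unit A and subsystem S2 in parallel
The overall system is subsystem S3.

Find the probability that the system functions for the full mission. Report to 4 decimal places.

0.9951

Parallel (C and D): 1 − (1 − 0.940000)(1 − 0.840000) = 0.990400
Series (B and [0.990400]): 0.910000 × 0.990400 = 0.901264
Parallel (A and [0.901264]): 1 − (1 − 0.950000)(1 − 0.901264) = 0.9951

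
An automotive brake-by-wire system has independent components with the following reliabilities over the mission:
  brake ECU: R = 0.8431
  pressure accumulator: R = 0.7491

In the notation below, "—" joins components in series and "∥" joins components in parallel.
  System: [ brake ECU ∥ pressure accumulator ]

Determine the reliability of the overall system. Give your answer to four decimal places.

0.9606

Parallel (brake ECU and pressure accumulator): 1 − (1 − 0.843100)(1 − 0.749100) = 0.9606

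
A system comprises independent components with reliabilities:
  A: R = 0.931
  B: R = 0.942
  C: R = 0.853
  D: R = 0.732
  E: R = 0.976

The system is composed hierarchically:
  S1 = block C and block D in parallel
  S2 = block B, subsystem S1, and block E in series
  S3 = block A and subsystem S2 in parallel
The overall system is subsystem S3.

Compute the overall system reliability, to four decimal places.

0.9919

Parallel (C and D): 1 − (1 − 0.853000)(1 − 0.732000) = 0.960604
Series (B, [0.960604], and E): 0.942000 × 0.960604 × 0.976000 = 0.883172
Parallel (A and [0.883172]): 1 − (1 − 0.931000)(1 − 0.883172) = 0.9919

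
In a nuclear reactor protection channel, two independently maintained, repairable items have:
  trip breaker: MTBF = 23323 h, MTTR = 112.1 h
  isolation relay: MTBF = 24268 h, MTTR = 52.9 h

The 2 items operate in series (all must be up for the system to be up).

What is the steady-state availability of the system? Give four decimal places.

A(trip breaker) = MTBF/(MTBF+MTTR) = 23323/(23323+112.1) = 0.995217
A(isolation relay) = MTBF/(MTBF+MTTR) = 24268/(24268+52.9) = 0.997825
Series availability: 0.995217 × 0.997825 = 0.9931

0.9931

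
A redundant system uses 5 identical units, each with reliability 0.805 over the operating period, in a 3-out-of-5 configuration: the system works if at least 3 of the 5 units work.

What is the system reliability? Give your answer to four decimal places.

0.9458

R = Σ_{i=3}^{5} C(5,i) p^i (1−p)^{5−i} with p = 0.805
C(5,3)·0.805^3·0.195^2 = 0.198361
C(5,4)·0.805^4·0.195^1 = 0.409438
C(5,5)·0.805^5·0.195^0 = 0.338049
Sum = 0.9458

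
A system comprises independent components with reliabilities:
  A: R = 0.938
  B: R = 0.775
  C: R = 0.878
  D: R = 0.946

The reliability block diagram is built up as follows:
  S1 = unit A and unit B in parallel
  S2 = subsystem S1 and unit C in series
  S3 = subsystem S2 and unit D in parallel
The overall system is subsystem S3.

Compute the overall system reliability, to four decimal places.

Parallel (A and B): 1 − (1 − 0.938000)(1 − 0.775000) = 0.986050
Series ([0.986050] and C): 0.986050 × 0.878000 = 0.865752
Parallel ([0.865752] and D): 1 − (1 − 0.865752)(1 − 0.946000) = 0.9928

0.9928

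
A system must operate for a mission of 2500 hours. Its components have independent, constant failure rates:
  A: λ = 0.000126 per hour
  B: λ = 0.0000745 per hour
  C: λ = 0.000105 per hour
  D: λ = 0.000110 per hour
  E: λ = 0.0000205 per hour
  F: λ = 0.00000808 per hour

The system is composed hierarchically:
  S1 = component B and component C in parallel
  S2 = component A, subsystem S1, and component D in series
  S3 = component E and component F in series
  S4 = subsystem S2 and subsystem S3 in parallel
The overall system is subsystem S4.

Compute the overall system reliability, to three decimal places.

R(A) = exp(−0.000126 × 2500) = 0.72979
R(B) = exp(−0.0000745 × 2500) = 0.83007
R(C) = exp(−0.000105 × 2500) = 0.76913
R(D) = exp(−0.000110 × 2500) = 0.75957
R(E) = exp(−0.0000205 × 2500) = 0.95004
R(F) = exp(−0.00000808 × 2500) = 0.98000
Parallel (B and C): 1 − (1 − 0.83007)(1 − 0.76913) = 0.96077
Series (A, [0.96077], and D): 0.72979 × 0.96077 × 0.75957 = 0.53258
Series (E and F): 0.95004 × 0.98000 = 0.93104
Parallel ([0.53258] and [0.93104]): 1 − (1 − 0.53258)(1 − 0.93104) = 0.968

0.968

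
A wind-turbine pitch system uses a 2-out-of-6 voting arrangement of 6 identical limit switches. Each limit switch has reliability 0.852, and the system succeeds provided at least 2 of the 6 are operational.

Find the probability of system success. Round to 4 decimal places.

0.9996

R = Σ_{i=2}^{6} C(6,i) p^i (1−p)^{6−i} with p = 0.852
C(6,2)·0.852^2·0.148^4 = 0.005224
C(6,3)·0.852^3·0.148^3 = 0.040099
C(6,4)·0.852^4·0.148^2 = 0.173130
C(6,5)·0.852^5·0.148^1 = 0.398668
C(6,6)·0.852^6·0.148^0 = 0.382505
Sum = 0.9996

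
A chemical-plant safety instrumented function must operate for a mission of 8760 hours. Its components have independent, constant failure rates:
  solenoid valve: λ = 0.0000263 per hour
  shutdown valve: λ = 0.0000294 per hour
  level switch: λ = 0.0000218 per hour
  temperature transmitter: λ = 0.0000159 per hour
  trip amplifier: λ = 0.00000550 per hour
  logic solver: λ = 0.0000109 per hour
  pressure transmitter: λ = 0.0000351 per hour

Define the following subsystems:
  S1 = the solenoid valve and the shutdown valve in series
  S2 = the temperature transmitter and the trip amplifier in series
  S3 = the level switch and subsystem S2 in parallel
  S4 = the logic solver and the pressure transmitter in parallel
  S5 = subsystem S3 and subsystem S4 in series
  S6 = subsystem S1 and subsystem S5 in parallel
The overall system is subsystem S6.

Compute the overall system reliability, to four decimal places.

0.9795

R(solenoid valve) = exp(−0.0000263 × 8760) = 0.794225
R(shutdown valve) = exp(−0.0000294 × 8760) = 0.772948
R(level switch) = exp(−0.0000218 × 8760) = 0.826159
R(temperature transmitter) = exp(−0.0000159 × 8760) = 0.869981
R(trip amplifier) = exp(−0.00000550 × 8760) = 0.952962
R(logic solver) = exp(−0.0000109 × 8760) = 0.908933
R(pressure transmitter) = exp(−0.0000351 × 8760) = 0.735301
Series (solenoid valve and shutdown valve): 0.794225 × 0.772948 = 0.613895
Series (temperature transmitter and trip amplifier): 0.869981 × 0.952962 = 0.829059
Parallel (level switch and [0.829059]): 1 − (1 − 0.826159)(1 − 0.829059) = 0.970283
Parallel (logic solver and pressure transmitter): 1 − (1 − 0.908933)(1 − 0.735301) = 0.975895
Series ([0.970283] and [0.975895]): 0.970283 × 0.975895 = 0.946894
Parallel ([0.613895] and [0.946894]): 1 − (1 − 0.613895)(1 − 0.946894) = 0.9795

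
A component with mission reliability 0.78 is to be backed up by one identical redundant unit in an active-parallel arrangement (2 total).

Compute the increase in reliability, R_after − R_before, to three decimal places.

0.172

R_before = 0.78
R_after = 1 − (1 − 0.78)^2 = 0.952
ΔR = 0.952 − 0.78 = 0.172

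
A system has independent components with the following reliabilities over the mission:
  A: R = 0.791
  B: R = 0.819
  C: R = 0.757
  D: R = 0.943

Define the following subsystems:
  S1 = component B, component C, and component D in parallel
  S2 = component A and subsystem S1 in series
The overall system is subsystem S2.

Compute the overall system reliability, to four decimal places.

0.7890

Parallel (B, C, and D): 1 − (1 − 0.819000)(1 − 0.757000)(1 − 0.943000) = 0.997493
Series (A and [0.997493]): 0.791000 × 0.997493 = 0.7890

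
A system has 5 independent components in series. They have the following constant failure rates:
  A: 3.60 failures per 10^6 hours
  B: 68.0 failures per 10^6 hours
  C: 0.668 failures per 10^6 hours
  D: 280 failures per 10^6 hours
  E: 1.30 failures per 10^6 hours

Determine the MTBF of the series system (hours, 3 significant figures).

2830

Series of exponential components: λ_sys = Σ λ_i
λ_sys = 0.00000360 + 0.0000680 + 0.000000668 + 0.000280 + 0.00000130 = 3.5357e-04 /h
MTBF = 1 / λ_sys = 2830 h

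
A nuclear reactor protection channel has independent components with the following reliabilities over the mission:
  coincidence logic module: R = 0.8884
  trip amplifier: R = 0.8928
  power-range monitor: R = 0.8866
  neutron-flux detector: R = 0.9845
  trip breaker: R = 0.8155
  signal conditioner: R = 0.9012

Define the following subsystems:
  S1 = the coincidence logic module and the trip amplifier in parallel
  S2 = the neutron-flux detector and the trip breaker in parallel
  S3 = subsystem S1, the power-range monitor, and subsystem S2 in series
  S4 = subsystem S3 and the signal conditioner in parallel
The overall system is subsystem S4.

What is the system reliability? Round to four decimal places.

0.9875

Parallel (coincidence logic module and trip amplifier): 1 − (1 − 0.888400)(1 − 0.892800) = 0.988036
Parallel (neutron-flux detector and trip breaker): 1 − (1 − 0.984500)(1 − 0.815500) = 0.997140
Series ([0.988036], power-range monitor, and [0.997140]): 0.988036 × 0.886600 × 0.997140 = 0.873487
Parallel ([0.873487] and signal conditioner): 1 − (1 − 0.873487)(1 − 0.901200) = 0.9875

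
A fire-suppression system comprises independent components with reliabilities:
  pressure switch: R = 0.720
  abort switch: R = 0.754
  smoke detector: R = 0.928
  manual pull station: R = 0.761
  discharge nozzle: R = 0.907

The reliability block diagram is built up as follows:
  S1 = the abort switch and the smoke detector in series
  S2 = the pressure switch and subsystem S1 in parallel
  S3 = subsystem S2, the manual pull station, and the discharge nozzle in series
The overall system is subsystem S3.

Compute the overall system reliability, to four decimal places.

Series (abort switch and smoke detector): 0.754000 × 0.928000 = 0.699712
Parallel (pressure switch and [0.699712]): 1 − (1 − 0.720000)(1 − 0.699712) = 0.915919
Series ([0.915919], manual pull station, and discharge nozzle): 0.915919 × 0.761000 × 0.907000 = 0.6322

0.6322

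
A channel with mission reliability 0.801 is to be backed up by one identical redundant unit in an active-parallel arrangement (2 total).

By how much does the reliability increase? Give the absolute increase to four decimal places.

R_before = 0.801
R_after = 1 − (1 − 0.801)^2 = 0.9604
ΔR = 0.9604 − 0.801 = 0.1594

0.1594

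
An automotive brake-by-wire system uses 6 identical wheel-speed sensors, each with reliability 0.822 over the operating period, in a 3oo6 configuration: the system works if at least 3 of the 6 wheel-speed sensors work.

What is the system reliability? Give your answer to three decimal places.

R = Σ_{i=3}^{6} C(6,i) p^i (1−p)^{6−i} with p = 0.822
C(6,3)·0.822^3·0.178^3 = 0.06265
C(6,4)·0.822^4·0.178^2 = 0.21698
C(6,5)·0.822^5·0.178^1 = 0.40080
C(6,6)·0.822^6·0.178^0 = 0.30848
Sum = 0.989

0.989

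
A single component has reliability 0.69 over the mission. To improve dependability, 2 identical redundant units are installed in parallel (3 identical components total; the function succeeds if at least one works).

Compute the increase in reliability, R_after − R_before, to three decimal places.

R_before = 0.69
R_after = 1 − (1 − 0.69)^3 = 0.970
ΔR = 0.970 − 0.69 = 0.280

0.280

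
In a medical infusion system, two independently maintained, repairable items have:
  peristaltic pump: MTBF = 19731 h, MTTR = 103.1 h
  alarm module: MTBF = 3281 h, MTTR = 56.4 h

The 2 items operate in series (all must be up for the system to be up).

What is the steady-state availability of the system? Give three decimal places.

A(peristaltic pump) = MTBF/(MTBF+MTTR) = 19731/(19731+103.1) = 0.994802
A(alarm module) = MTBF/(MTBF+MTTR) = 3281/(3281+56.4) = 0.983101
Series availability: 0.994802 × 0.983101 = 0.978

0.978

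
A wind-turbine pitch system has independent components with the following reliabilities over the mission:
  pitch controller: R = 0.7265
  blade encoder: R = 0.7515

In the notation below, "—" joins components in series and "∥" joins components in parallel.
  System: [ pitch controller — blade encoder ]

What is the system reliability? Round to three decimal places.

0.546

Series (pitch controller and blade encoder): 0.72650 × 0.75150 = 0.546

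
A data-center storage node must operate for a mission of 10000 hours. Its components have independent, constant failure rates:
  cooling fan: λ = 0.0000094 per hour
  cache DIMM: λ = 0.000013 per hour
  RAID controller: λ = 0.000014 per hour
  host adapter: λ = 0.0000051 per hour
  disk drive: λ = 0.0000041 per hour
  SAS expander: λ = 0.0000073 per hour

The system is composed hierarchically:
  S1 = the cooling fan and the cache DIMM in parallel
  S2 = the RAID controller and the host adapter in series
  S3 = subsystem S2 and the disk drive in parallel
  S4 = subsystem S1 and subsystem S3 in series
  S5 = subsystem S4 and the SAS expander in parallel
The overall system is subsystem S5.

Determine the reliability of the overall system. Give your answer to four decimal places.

R(cooling fan) = exp(−0.0000094 × 10000) = 0.910283
R(cache DIMM) = exp(−0.000013 × 10000) = 0.878095
R(RAID controller) = exp(−0.000014 × 10000) = 0.869358
R(host adapter) = exp(−0.0000051 × 10000) = 0.950279
R(disk drive) = exp(−0.0000041 × 10000) = 0.959829
R(SAS expander) = exp(−0.0000073 × 10000) = 0.929601
Parallel (cooling fan and cache DIMM): 1 − (1 − 0.910283)(1 − 0.878095) = 0.989063
Series (RAID controller and host adapter): 0.869358 × 0.950279 = 0.826133
Parallel ([0.826133] and disk drive): 1 − (1 − 0.826133)(1 − 0.959829) = 0.993016
Series ([0.989063] and [0.993016]): 0.989063 × 0.993016 = 0.982155
Parallel ([0.982155] and SAS expander): 1 − (1 − 0.982155)(1 − 0.929601) = 0.9987

0.9987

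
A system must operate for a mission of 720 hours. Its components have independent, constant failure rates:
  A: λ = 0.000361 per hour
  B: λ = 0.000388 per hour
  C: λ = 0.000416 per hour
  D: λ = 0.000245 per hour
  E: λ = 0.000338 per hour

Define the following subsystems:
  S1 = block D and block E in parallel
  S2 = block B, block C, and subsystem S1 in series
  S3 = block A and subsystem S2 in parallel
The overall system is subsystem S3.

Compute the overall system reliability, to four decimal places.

0.8949

R(A) = exp(−0.000361 × 720) = 0.771113
R(B) = exp(−0.000388 × 720) = 0.756268
R(C) = exp(−0.000416 × 720) = 0.741174
R(D) = exp(−0.000245 × 720) = 0.838283
R(E) = exp(−0.000338 × 720) = 0.783989
Parallel (D and E): 1 − (1 − 0.838283)(1 − 0.783989) = 0.965067
Series (B, C, and [0.965067]): 0.756268 × 0.741174 × 0.965067 = 0.540945
Parallel (A and [0.540945]): 1 − (1 − 0.771113)(1 − 0.540945) = 0.8949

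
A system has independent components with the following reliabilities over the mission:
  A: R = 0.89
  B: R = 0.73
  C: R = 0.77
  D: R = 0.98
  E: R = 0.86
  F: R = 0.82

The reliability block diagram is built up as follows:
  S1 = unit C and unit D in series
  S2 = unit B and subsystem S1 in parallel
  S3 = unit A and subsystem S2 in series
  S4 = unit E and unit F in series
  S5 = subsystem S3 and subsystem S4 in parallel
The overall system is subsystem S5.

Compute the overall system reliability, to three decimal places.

Series (C and D): 0.77000 × 0.98000 = 0.75460
Parallel (B and [0.75460]): 1 − (1 − 0.73000)(1 − 0.75460) = 0.93374
Series (A and [0.93374]): 0.89000 × 0.93374 = 0.83103
Series (E and F): 0.86000 × 0.82000 = 0.70520
Parallel ([0.83103] and [0.70520]): 1 − (1 − 0.83103)(1 − 0.70520) = 0.950

0.950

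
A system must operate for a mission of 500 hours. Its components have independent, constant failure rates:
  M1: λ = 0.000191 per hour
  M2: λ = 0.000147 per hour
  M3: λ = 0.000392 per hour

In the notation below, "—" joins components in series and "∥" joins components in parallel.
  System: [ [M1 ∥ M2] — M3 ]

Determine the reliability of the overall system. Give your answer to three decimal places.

0.817

R(M1) = exp(−0.000191 × 500) = 0.90892
R(M2) = exp(−0.000147 × 500) = 0.92914
R(M3) = exp(−0.000392 × 500) = 0.82201
Parallel (M1 and M2): 1 − (1 − 0.90892)(1 − 0.92914) = 0.99355
Series ([0.99355] and M3): 0.99355 × 0.82201 = 0.817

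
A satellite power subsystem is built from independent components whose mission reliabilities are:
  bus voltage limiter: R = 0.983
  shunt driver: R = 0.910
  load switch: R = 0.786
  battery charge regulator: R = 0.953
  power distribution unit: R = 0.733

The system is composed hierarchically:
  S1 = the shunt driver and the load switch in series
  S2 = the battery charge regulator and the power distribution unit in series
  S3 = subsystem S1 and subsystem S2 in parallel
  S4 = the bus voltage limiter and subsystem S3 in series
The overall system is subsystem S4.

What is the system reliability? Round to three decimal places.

0.899

Series (shunt driver and load switch): 0.91000 × 0.78600 = 0.71526
Series (battery charge regulator and power distribution unit): 0.95300 × 0.73300 = 0.69855
Parallel ([0.71526] and [0.69855]): 1 − (1 − 0.71526)(1 − 0.69855) = 0.91417
Series (bus voltage limiter and [0.91417]): 0.98300 × 0.91417 = 0.899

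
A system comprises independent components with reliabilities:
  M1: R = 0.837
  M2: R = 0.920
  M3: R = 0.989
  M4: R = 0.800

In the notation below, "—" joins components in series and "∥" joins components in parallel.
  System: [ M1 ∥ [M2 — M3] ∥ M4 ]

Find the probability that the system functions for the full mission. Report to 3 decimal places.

Series (M2 and M3): 0.92000 × 0.98900 = 0.90988
Parallel (M1, [0.90988], and M4): 1 − (1 − 0.83700)(1 − 0.90988)(1 − 0.80000) = 0.997

0.997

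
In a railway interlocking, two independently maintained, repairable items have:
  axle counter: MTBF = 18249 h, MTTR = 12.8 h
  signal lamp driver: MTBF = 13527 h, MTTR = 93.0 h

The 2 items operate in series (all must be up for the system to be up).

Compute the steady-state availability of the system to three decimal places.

0.992

A(axle counter) = MTBF/(MTBF+MTTR) = 18249/(18249+12.8) = 0.999299
A(signal lamp driver) = MTBF/(MTBF+MTTR) = 13527/(13527+93.0) = 0.993172
Series availability: 0.999299 × 0.993172 = 0.992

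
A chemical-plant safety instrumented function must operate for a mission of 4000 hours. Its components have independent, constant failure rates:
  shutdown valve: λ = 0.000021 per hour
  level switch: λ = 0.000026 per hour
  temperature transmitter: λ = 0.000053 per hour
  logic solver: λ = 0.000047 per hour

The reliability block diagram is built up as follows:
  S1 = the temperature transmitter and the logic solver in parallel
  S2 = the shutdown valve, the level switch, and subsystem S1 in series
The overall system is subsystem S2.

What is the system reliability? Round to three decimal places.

R(shutdown valve) = exp(−0.000021 × 4000) = 0.91943
R(level switch) = exp(−0.000026 × 4000) = 0.90123
R(temperature transmitter) = exp(−0.000053 × 4000) = 0.80896
R(logic solver) = exp(−0.000047 × 4000) = 0.82861
Parallel (temperature transmitter and logic solver): 1 − (1 − 0.80896)(1 − 0.82861) = 0.96726
Series (shutdown valve, level switch, and [0.96726]): 0.91943 × 0.90123 × 0.96726 = 0.801

0.801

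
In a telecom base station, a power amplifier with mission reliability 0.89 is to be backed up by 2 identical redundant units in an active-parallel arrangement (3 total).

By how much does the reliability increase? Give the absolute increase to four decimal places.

0.1087

R_before = 0.89
R_after = 1 − (1 − 0.89)^3 = 0.9987
ΔR = 0.9987 − 0.89 = 0.1087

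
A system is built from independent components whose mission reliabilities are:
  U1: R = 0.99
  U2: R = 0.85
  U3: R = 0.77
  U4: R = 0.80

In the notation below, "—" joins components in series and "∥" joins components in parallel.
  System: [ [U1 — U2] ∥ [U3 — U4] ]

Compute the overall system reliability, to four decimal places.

Series (U1 and U2): 0.990000 × 0.850000 = 0.841500
Series (U3 and U4): 0.770000 × 0.800000 = 0.616000
Parallel ([0.841500] and [0.616000]): 1 − (1 − 0.841500)(1 − 0.616000) = 0.9391

0.9391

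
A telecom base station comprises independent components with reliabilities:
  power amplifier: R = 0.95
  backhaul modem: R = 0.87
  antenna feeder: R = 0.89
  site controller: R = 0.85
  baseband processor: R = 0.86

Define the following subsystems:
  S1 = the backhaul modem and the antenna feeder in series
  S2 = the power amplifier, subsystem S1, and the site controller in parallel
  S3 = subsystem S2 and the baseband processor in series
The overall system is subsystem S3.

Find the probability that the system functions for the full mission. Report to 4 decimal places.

0.8585

Series (backhaul modem and antenna feeder): 0.870000 × 0.890000 = 0.774300
Parallel (power amplifier, [0.774300], and site controller): 1 − (1 − 0.950000)(1 − 0.774300)(1 − 0.850000) = 0.998307
Series ([0.998307] and baseband processor): 0.998307 × 0.860000 = 0.8585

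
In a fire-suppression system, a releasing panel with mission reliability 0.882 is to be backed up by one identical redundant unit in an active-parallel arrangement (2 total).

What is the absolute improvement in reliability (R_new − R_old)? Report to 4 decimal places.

0.1041

R_before = 0.882
R_after = 1 − (1 − 0.882)^2 = 0.9861
ΔR = 0.9861 − 0.882 = 0.1041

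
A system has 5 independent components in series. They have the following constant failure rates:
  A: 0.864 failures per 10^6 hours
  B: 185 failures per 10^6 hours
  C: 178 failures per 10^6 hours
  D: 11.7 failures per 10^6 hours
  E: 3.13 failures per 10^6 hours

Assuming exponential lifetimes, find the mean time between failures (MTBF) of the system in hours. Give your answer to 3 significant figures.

2640

Series of exponential components: λ_sys = Σ λ_i
λ_sys = 0.000000864 + 0.000185 + 0.000178 + 0.0000117 + 0.00000313 = 3.7869e-04 /h
MTBF = 1 / λ_sys = 2640 h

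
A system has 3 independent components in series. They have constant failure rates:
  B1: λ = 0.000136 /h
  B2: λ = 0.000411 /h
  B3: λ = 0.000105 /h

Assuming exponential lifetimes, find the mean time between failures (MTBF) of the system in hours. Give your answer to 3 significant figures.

1530

Series of exponential components: λ_sys = Σ λ_i
λ_sys = 0.000136 + 0.000411 + 0.000105 = 6.5200e-04 /h
MTBF = 1 / λ_sys = 1530 h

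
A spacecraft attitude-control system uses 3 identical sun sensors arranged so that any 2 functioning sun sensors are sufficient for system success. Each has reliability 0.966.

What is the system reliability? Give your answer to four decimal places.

R = Σ_{i=2}^{3} C(3,i) p^i (1−p)^{3−i} with p = 0.966
C(3,2)·0.966^2·0.034^1 = 0.095182
C(3,3)·0.966^3·0.034^0 = 0.901429
Sum = 0.9966

0.9966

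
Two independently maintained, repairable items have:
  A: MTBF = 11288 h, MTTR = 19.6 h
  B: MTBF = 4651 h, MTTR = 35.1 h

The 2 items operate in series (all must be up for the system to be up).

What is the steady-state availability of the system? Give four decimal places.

0.9908

A(A) = MTBF/(MTBF+MTTR) = 11288/(11288+19.6) = 0.998267
A(B) = MTBF/(MTBF+MTTR) = 4651/(4651+35.1) = 0.992510
Series availability: 0.998267 × 0.992510 = 0.9908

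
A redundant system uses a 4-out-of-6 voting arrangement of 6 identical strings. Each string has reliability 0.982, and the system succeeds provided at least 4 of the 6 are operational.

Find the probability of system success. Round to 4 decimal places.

R = Σ_{i=4}^{6} C(6,i) p^i (1−p)^{6−i} with p = 0.982
C(6,4)·0.982^4·0.018^2 = 0.004519
C(6,5)·0.982^5·0.018^1 = 0.098624
C(6,6)·0.982^6·0.018^0 = 0.896745
Sum = 0.9999

0.9999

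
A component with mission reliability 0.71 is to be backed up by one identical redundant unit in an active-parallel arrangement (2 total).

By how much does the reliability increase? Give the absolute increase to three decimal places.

R_before = 0.71
R_after = 1 − (1 − 0.71)^2 = 0.916
ΔR = 0.916 − 0.71 = 0.206

0.206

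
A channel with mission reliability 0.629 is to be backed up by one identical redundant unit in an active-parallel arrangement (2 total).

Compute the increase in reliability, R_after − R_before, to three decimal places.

0.233

R_before = 0.629
R_after = 1 − (1 − 0.629)^2 = 0.862
ΔR = 0.862 − 0.629 = 0.233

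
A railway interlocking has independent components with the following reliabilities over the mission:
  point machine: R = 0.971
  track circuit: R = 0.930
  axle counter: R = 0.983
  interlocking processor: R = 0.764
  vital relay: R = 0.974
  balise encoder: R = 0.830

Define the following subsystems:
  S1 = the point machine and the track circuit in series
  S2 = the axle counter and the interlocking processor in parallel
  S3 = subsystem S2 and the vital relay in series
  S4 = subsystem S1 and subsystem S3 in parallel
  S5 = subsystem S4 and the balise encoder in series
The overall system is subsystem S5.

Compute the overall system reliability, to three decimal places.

0.828

Series (point machine and track circuit): 0.97100 × 0.93000 = 0.90303
Parallel (axle counter and interlocking processor): 1 − (1 − 0.98300)(1 − 0.76400) = 0.99599
Series ([0.99599] and vital relay): 0.99599 × 0.97400 = 0.97009
Parallel ([0.90303] and [0.97009]): 1 − (1 − 0.90303)(1 − 0.97009) = 0.99710
Series ([0.99710] and balise encoder): 0.99710 × 0.83000 = 0.828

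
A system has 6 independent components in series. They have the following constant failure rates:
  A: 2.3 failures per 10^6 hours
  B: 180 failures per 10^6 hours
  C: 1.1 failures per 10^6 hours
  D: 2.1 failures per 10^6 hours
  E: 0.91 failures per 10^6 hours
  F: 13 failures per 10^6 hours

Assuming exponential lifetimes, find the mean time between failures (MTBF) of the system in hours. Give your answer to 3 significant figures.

Series of exponential components: λ_sys = Σ λ_i
λ_sys = 0.0000023 + 0.00018 + 0.0000011 + 0.0000021 + 0.00000091 + 0.000013 = 1.9941e-04 /h
MTBF = 1 / λ_sys = 5010 h

5010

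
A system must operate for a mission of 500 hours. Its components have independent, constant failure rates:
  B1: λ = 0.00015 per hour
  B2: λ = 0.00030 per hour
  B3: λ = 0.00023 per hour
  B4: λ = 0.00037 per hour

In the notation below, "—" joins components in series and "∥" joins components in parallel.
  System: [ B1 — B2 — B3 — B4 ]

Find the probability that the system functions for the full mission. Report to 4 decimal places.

0.5916

R(B1) = exp(−0.00015 × 500) = 0.927743
R(B2) = exp(−0.00030 × 500) = 0.860708
R(B3) = exp(−0.00023 × 500) = 0.891366
R(B4) = exp(−0.00037 × 500) = 0.831104
Series (B1, B2, B3, and B4): 0.927743 × 0.860708 × 0.891366 × 0.831104 = 0.5916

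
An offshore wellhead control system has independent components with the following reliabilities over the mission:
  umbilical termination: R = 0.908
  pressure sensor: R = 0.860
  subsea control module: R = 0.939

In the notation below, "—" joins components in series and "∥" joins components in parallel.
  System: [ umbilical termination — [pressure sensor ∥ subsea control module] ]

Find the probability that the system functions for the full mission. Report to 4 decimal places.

Parallel (pressure sensor and subsea control module): 1 − (1 − 0.860000)(1 − 0.939000) = 0.991460
Series (umbilical termination and [0.991460]): 0.908000 × 0.991460 = 0.9002

0.9002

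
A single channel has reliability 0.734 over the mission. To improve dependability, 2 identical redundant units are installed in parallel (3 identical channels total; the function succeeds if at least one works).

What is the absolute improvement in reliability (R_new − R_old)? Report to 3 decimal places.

R_before = 0.734
R_after = 1 − (1 − 0.734)^3 = 0.981
ΔR = 0.981 − 0.734 = 0.247

0.247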